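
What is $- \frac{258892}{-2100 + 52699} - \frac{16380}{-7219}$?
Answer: $- \frac{1040129728}{365274181} \approx -2.8475$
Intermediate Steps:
$- \frac{258892}{-2100 + 52699} - \frac{16380}{-7219} = - \frac{258892}{50599} - - \frac{16380}{7219} = \left(-258892\right) \frac{1}{50599} + \frac{16380}{7219} = - \frac{258892}{50599} + \frac{16380}{7219} = - \frac{1040129728}{365274181}$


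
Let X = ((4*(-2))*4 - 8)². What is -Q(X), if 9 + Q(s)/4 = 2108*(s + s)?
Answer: -26982364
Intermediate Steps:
X = 1600 (X = (-8*4 - 8)² = (-32 - 8)² = (-40)² = 1600)
Q(s) = -36 + 16864*s (Q(s) = -36 + 4*(2108*(s + s)) = -36 + 4*(2108*(2*s)) = -36 + 4*(4216*s) = -36 + 16864*s)
-Q(X) = -(-36 + 16864*1600) = -(-36 + 26982400) = -1*26982364 = -26982364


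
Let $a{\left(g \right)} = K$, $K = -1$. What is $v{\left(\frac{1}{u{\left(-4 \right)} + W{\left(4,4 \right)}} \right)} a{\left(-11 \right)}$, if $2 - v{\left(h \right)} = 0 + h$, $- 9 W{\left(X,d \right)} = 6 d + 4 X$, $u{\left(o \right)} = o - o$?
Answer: $- \frac{89}{40} \approx -2.225$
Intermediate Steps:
$u{\left(o \right)} = 0$
$W{\left(X,d \right)} = - \frac{4 X}{9} - \frac{2 d}{3}$ ($W{\left(X,d \right)} = - \frac{6 d + 4 X}{9} = - \frac{4 X + 6 d}{9} = - \frac{4 X}{9} - \frac{2 d}{3}$)
$v{\left(h \right)} = 2 - h$ ($v{\left(h \right)} = 2 - \left(0 + h\right) = 2 - h$)
$a{\left(g \right)} = -1$
$v{\left(\frac{1}{u{\left(-4 \right)} + W{\left(4,4 \right)}} \right)} a{\left(-11 \right)} = \left(2 - \frac{1}{0 - \frac{40}{9}}\right) \left(-1\right) = \left(2 - \frac{1}{- \frac{40}{9}}\right) \left(-1\right) = \left(2 - - \frac{9}{40}\right) \left(-1\right) = \left(2 + \frac{9}{40}\right) \left(-1\right) = \frac{89}{40} \left(-1\right) = - \frac{89}{40}$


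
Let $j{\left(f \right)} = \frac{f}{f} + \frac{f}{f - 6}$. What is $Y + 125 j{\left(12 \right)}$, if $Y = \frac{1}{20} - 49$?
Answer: $\frac{6521}{20} \approx 326.05$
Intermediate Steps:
$j{\left(f \right)} = 1 + \frac{f}{-6 + f}$ ($j{\left(f \right)} = 1 + \frac{f}{f - 6} = 1 + \frac{f}{-6 + f}$)
$Y = - \frac{979}{20}$ ($Y = \frac{1}{20} - 49 = - \frac{979}{20} \approx -48.95$)
$Y + 125 j{\left(12 \right)} = - \frac{979}{20} + 125 \frac{2 \left(-3 + 12\right)}{-6 + 12} = - \frac{979}{20} + 125 \cdot 2 \cdot \frac{1}{6} \cdot 9 = - \frac{979}{20} + 125 \cdot 3 = - \frac{979}{20} + 375 = \frac{6521}{20}$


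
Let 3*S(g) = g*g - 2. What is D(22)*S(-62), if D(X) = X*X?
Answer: 1859528/3 ≈ 6.1984e+5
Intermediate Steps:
D(X) = X²
S(g) = -⅔ + g²/3 (S(g) = (g*g - 2)/3 = (g² - 2)/3 = (-2 + g²)/3 = -⅔ + g²/3)
D(22)*S(-62) = 22²*(-⅔ + (⅓)*(-62)²) = 484*(-⅔ + (⅓)*3844) = 484*(-⅔ + 3844/3) = 484*(3842/3) = 1859528/3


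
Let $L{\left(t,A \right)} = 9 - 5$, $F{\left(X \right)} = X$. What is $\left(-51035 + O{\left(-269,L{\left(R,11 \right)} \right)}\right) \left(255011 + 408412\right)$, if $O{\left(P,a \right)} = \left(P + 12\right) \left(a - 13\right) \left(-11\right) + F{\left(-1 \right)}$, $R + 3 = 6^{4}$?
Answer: $-50737927617$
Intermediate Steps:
$R = 1293$ ($R = -3 + 6^{4} = -3 + 1296 = 1293$)
$L{\left(t,A \right)} = 4$
$O{\left(P,a \right)} = -1 - 11 \left(-13 + a\right) \left(12 + P\right)$ ($O{\left(P,a \right)} = \left(P + 12\right) \left(a - 13\right) \left(-11\right) - 1 = \left(12 + P\right) \left(-13 + a\right) \left(-11\right) - 1 = \left(-13 + a\right) \left(12 + P\right) \left(-11\right) - 1 = - 11 \left(-13 + a\right) \left(12 + P\right) - 1 = -1 - 11 \left(-13 + a\right) \left(12 + P\right)$)
$\left(-51035 + O{\left(-269,L{\left(R,11 \right)} \right)}\right) \left(255011 + 408412\right) = \left(-51035 + \left(1715 - 528 + 143 \left(-269\right) - \left(-2959\right) 4\right)\right) \left(255011 + 408412\right) = \left(-51035 + \left(1715 - 528 - 38467 + 11836\right)\right) 663423 = \left(-51035 - 25444\right) 663423 = \left(-76479\right) 663423 = -50737927617$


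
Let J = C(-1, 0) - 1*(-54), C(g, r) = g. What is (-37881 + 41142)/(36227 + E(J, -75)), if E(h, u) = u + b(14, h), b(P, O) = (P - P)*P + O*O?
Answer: 1087/12987 ≈ 0.083699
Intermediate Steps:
b(P, O) = O**2 (b(P, O) = 0*P + O**2 = 0 + O**2 = O**2)
J = 53 (J = -1 - 1*(-54) = -1 + 54 = 53)
E(h, u) = u + h**2
(-37881 + 41142)/(36227 + E(J, -75)) = (-37881 + 41142)/(36227 + (-75 + 53**2)) = 3261/(36227 + (-75 + 2809)) = 3261/(36227 + 2734) = 3261/38961 = 3261*(1/38961) = 1087/12987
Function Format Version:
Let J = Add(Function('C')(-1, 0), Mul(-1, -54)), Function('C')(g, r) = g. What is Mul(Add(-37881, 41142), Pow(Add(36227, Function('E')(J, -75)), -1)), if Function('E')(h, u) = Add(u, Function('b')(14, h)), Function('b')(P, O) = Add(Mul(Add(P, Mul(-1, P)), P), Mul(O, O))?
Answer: Rational(1087, 12987) ≈ 0.083699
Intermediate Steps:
Function('b')(P, O) = Pow(O, 2) (Function('b')(P, O) = Add(Mul(0, P), Pow(O, 2)) = Add(0, Pow(O, 2)) = Pow(O, 2))
J = 53 (J = Add(-1, Mul(-1, -54)) = Add(-1, 54) = 53)
Function('E')(h, u) = Add(u, Pow(h, 2))
Mul(Add(-37881, 41142), Pow(Add(36227, Function('E')(J, -75)), -1)) = Mul(Add(-37881, 41142), Pow(Add(36227, Add(-75, Pow(53, 2))), -1)) = Mul(3261, Pow(Add(36227, Add(-75, 2809)), -1)) = Mul(3261, Pow(Add(36227, 2734), -1)) = Mul(3261, Pow(38961, -1)) = Mul(3261, Rational(1, 38961)) = Rational(1087, 12987)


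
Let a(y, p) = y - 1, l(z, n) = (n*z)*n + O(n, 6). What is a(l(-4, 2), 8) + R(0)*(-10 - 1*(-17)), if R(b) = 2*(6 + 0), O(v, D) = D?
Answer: 73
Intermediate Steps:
l(z, n) = 6 + z*n**2 (l(z, n) = (n*z)*n + 6 = z*n**2 + 6 = 6 + z*n**2)
a(y, p) = -1 + y
R(b) = 12 (R(b) = 2*6 = 12)
a(l(-4, 2), 8) + R(0)*(-10 - 1*(-17)) = (-1 + (6 - 4*2**2)) + 12*(-10 - 1*(-17)) = (-1 + (6 - 4*4)) + 12*(-10 + 17) = (-1 + (6 - 16)) + 12*7 = (-1 - 10) + 84 = -11 + 84 = 73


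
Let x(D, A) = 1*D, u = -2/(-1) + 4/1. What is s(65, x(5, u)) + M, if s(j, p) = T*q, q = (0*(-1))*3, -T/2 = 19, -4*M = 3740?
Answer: -935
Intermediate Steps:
M = -935 (M = -¼*3740 = -935)
T = -38 (T = -2*19 = -38)
u = 6 (u = -2*(-1) + 4*1 = 2 + 4 = 6)
x(D, A) = D
q = 0 (q = 0*3 = 0)
s(j, p) = 0 (s(j, p) = -38*0 = 0)
s(65, x(5, u)) + M = 0 - 935 = -935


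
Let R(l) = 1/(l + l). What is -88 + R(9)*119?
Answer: -1465/18 ≈ -81.389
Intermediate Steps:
R(l) = 1/(2*l)
-88 + R(9)*119 = -88 + ((1/2)/9)*119 = -88 + ((1/2)*(1/9))*119 = -88 + (1/18)*119 = -88 + 119/18 = -1465/18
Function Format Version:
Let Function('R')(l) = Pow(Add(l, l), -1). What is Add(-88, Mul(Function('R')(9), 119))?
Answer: Rational(-1465, 18) ≈ -81.389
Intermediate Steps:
Function('R')(l) = Mul(Rational(1, 2), Pow(l, -1)) (Function('R')(l) = Pow(Mul(2, l), -1) = Mul(Rational(1, 2), Pow(l, -1)))
Add(-88, Mul(Function('R')(9), 119)) = Add(-88, Mul(Mul(Rational(1, 2), Pow(9, -1)), 119)) = Add(-88, Mul(Mul(Rational(1, 2), Rational(1, 9)), 119)) = Add(-88, Mul(Rational(1, 18), 119)) = Add(-88, Rational(119, 18)) = Rational(-1465, 18)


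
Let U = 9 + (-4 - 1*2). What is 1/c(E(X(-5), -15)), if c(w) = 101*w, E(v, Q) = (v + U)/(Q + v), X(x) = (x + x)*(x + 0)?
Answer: 35/5353 ≈ 0.0065384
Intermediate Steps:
U = 3 (U = 9 + (-4 - 2) = 9 - 6 = 3)
X(x) = 2*x² (X(x) = (2*x)*x = 2*x²)
E(v, Q) = (3 + v)/(Q + v) (E(v, Q) = (v + 3)/(Q + v) = (3 + v)/(Q + v))
1/c(E(X(-5), -15)) = 1/(101*((3 + 2*(-5)²)/(-15 + 2*(-5)²))) = 1/(101*((3 + 2*25)/(-15 + 2*25))) = 1/(101*((3 + 50)/(-15 + 50))) = 1/(101*(53/35)) = 1/(5353/35) = 35/5353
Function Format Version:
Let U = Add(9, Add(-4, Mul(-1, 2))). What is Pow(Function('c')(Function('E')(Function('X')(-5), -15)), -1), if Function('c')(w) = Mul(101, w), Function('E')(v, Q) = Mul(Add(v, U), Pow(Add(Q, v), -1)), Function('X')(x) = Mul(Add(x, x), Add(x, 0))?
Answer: Rational(35, 5353) ≈ 0.0065384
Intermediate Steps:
U = 3 (U = Add(9, Add(-4, -2)) = Add(9, -6) = 3)
Function('X')(x) = Mul(2, Pow(x, 2)) (Function('X')(x) = Mul(Mul(2, x), x) = Mul(2, Pow(x, 2)))
Function('E')(v, Q) = Mul(Pow(Add(Q, v), -1), Add(3, v)) (Function('E')(v, Q) = Mul(Add(v, 3), Pow(Add(Q, v), -1)) = Mul(Add(3, v), Pow(Add(Q, v), -1)) = Mul(Pow(Add(Q, v), -1), Add(3, v)))
Pow(Function('c')(Function('E')(Function('X')(-5), -15)), -1) = Pow(Mul(101, Mul(Pow(Add(-15, Mul(2, Pow(-5, 2))), -1), Add(3, Mul(2, Pow(-5, 2))))), -1) = Pow(Mul(101, Mul(Pow(Add(-15, Mul(2, 25)), -1), Add(3, Mul(2, 25)))), -1) = Pow(Mul(101, Mul(Pow(Add(-15, 50), -1), Add(3, 50))), -1) = Pow(Mul(101, Mul(Pow(35, -1), 53)), -1) = Pow(Mul(101, Mul(Rational(1, 35), 53)), -1) = Pow(Mul(101, Rational(53, 35)), -1) = Pow(Rational(5353, 35), -1) = Rational(35, 5353)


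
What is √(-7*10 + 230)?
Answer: 4*√10 ≈ 12.649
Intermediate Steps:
√(-7*10 + 230) = √(-70 + 230) = √160 = 4*√10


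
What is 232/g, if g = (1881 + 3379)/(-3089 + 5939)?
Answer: 33060/263 ≈ 125.70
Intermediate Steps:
g = 526/285 (g = 5260/2850 = 5260*(1/2850) = 526/285 ≈ 1.8456)
232/g = 232/(526/285) = 232*(285/526) = 33060/263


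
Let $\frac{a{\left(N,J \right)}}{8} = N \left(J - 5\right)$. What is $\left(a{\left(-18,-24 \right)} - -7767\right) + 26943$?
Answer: $38886$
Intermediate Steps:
$a{\left(N,J \right)} = 8 N \left(-5 + J\right)$ ($a{\left(N,J \right)} = 8 N \left(J - 5\right) = 8 N \left(-5 + J\right)$)
$\left(a{\left(-18,-24 \right)} - -7767\right) + 26943 = \left(8 \left(-18\right) \left(-5 - 24\right) - -7767\right) + 26943 = \left(8 \left(-18\right) \left(-29\right) + \left(-326 + 8093\right)\right) + 26943 = \left(4176 + 7767\right) + 26943 = 11943 + 26943 = 38886$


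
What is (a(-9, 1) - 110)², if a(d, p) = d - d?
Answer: 12100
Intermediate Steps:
a(d, p) = 0
(a(-9, 1) - 110)² = (0 - 110)² = (-110)² = 12100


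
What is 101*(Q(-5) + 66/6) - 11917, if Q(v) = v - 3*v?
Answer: -9796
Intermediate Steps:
Q(v) = -2*v
101*(Q(-5) + 66/6) - 11917 = 101*(-2*(-5) + 66/6) - 11917 = 101*(10 + 66*(⅙)) - 11917 = 101*(10 + 11) - 11917 = 101*21 - 11917 = 2121 - 11917 = -9796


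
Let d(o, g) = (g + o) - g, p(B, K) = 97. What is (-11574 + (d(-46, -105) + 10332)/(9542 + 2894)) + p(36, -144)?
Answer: -71358843/6218 ≈ -11476.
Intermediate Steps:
d(o, g) = o
(-11574 + (d(-46, -105) + 10332)/(9542 + 2894)) + p(36, -144) = (-11574 + (-46 + 10332)/(9542 + 2894)) + 97 = (-11574 + 10286/12436) + 97 = (-11574 + 10286*(1/12436)) + 97 = (-11574 + 5143/6218) + 97 = -71961989/6218 + 97 = -71358843/6218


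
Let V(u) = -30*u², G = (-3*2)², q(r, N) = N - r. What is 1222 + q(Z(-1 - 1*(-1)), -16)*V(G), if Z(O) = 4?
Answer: 778822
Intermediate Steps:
G = 36 (G = (-6)² = 36)
1222 + q(Z(-1 - 1*(-1)), -16)*V(G) = 1222 + (-16 - 1*4)*(-30*36²) = 1222 + (-16 - 4)*(-30*1296) = 1222 - 20*(-38880) = 1222 + 777600 = 778822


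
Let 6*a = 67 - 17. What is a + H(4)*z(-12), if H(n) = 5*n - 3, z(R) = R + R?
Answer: -1199/3 ≈ -399.67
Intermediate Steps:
a = 25/3 (a = (67 - 17)/6 = (⅙)*50 = 25/3 ≈ 8.3333)
z(R) = 2*R
H(n) = -3 + 5*n
a + H(4)*z(-12) = 25/3 + (-3 + 5*4)*(2*(-12)) = 25/3 + (-3 + 20)*(-24) = 25/3 + 17*(-24) = 25/3 - 408 = -1199/3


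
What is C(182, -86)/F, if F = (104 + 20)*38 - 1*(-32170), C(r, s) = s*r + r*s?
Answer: -15652/18441 ≈ -0.84876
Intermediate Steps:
C(r, s) = 2*r*s (C(r, s) = r*s + r*s = 2*r*s)
F = 36882 (F = 124*38 + 32170 = 4712 + 32170 = 36882)
C(182, -86)/F = (2*182*(-86))/36882 = -31304*1/36882 = -15652/18441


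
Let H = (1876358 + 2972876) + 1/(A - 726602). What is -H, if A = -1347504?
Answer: -10057825334803/2074106 ≈ -4.8492e+6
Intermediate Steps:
H = 10057825334803/2074106 (H = (1876358 + 2972876) + 1/(-1347504 - 726602) = 4849234 + 1/(-2074106) = 4849234 - 1/2074106 = 10057825334803/2074106 ≈ 4.8492e+6)
-H = -1*10057825334803/2074106 = -10057825334803/2074106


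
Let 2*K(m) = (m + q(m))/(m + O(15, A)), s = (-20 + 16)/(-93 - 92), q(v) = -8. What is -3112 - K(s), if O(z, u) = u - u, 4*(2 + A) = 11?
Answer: -5855/2 ≈ -2927.5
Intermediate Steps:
A = ¾ (A = -2 + (¼)*11 = -2 + 11/4 = ¾ ≈ 0.75000)
O(z, u) = 0
s = 4/185 (s = -4/(-185) = -4*(-1/185) = 4/185 ≈ 0.021622)
K(m) = (-8 + m)/(2*m) (K(m) = ((m - 8)/(m + 0))/2 = ((-8 + m)/m)/2 = (-8 + m)/(2*m))
-3112 - K(s) = -3112 - (-8 + 4/185)/(2*4/185) = -3112 - 185*(-1476)/(2*4*185) = -3112 - 1*(-369/2) = -3112 + 369/2 = -5855/2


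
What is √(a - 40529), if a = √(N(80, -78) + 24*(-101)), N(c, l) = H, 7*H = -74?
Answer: √(-1985921 + 7*I*√119294)/7 ≈ 0.12255 + 201.32*I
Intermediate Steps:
H = -74/7 (H = (⅐)*(-74) = -74/7 ≈ -10.571)
N(c, l) = -74/7
a = I*√119294/7 (a = √(-74/7 + 24*(-101)) = √(-74/7 - 2424) = √(-17042/7) = I*√119294/7 ≈ 49.341*I)
√(a - 40529) = √(I*√119294/7 - 40529) = √(-40529 + I*√119294/7)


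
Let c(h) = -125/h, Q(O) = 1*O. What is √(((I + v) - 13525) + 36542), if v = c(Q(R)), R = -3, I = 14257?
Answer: √335841/3 ≈ 193.17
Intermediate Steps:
Q(O) = O
v = 125/3 (v = -125/(-3) = -125*(-⅓) = 125/3 ≈ 41.667)
√(((I + v) - 13525) + 36542) = √(((14257 + 125/3) - 13525) + 36542) = √((42896/3 - 13525) + 36542) = √(2321/3 + 36542) = √(111947/3) = √335841/3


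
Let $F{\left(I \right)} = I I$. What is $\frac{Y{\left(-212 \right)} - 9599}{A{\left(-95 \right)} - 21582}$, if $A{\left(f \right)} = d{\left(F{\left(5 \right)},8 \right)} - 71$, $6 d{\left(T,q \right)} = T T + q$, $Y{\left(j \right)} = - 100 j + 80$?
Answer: $- \frac{23362}{43095} \approx -0.5421$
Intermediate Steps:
$Y{\left(j \right)} = 80 - 100 j$
$F{\left(I \right)} = I^{2}$
$d{\left(T,q \right)} = \frac{q}{6} + \frac{T^{2}}{6}$ ($d{\left(T,q \right)} = \frac{T T + q}{6} = \frac{T^{2} + q}{6} = \frac{q + T^{2}}{6} = \frac{q}{6} + \frac{T^{2}}{6}$)
$A{\left(f \right)} = \frac{69}{2}$ ($A{\left(f \right)} = \left(\frac{1}{6} \cdot 8 + \frac{\left(5^{2}\right)^{2}}{6}\right) - 71 = \left(\frac{4}{3} + \frac{25^{2}}{6}\right) - 71 = \left(\frac{4}{3} + \frac{1}{6} \cdot 625\right) - 71 = \left(\frac{4}{3} + \frac{625}{6}\right) - 71 = \frac{211}{2} - 71 = \frac{69}{2}$)
$\frac{Y{\left(-212 \right)} - 9599}{A{\left(-95 \right)} - 21582} = \frac{\left(80 - -21200\right) - 9599}{\frac{69}{2} - 21582} = \frac{\left(80 + 21200\right) - 9599}{- \frac{43095}{2}} = \left(21280 - 9599\right) \left(- \frac{2}{43095}\right) = 11681 \left(- \frac{2}{43095}\right) = - \frac{23362}{43095}$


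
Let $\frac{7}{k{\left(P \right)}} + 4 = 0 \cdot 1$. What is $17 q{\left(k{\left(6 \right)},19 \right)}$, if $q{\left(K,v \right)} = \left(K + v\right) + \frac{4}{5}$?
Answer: $\frac{6137}{20} \approx 306.85$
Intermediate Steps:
$k{\left(P \right)} = - \frac{7}{4}$ ($k{\left(P \right)} = \frac{7}{-4 + 0 \cdot 1} = \frac{7}{-4 + 0} = \frac{7}{-4} = 7 \left(- \frac{1}{4}\right) = - \frac{7}{4}$)
$q{\left(K,v \right)} = \frac{4}{5} + K + v$ ($q{\left(K,v \right)} = \left(K + v\right) + 4 \cdot \frac{1}{5} = \left(K + v\right) + \frac{4}{5} = \frac{4}{5} + K + v$)
$17 q{\left(k{\left(6 \right)},19 \right)} = 17 \left(\frac{4}{5} - \frac{7}{4} + 19\right) = 17 \cdot \frac{361}{20} = \frac{6137}{20}$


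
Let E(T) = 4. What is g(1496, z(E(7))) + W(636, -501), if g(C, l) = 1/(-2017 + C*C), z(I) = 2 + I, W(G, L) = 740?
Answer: 1654639261/2235999 ≈ 740.00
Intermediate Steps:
g(C, l) = 1/(-2017 + C**2)
g(1496, z(E(7))) + W(636, -501) = 1/(-2017 + 1496**2) + 740 = 1/(-2017 + 2238016) + 740 = 1/2235999 + 740 = 1654639261/2235999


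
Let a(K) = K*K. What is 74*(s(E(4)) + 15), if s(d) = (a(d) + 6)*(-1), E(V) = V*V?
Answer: -18278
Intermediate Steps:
a(K) = K²
E(V) = V²
s(d) = -6 - d² (s(d) = (d² + 6)*(-1) = (6 + d²)*(-1) = -6 - d²)
74*(s(E(4)) + 15) = 74*((-6 - (4²)²) + 15) = 74*((-6 - 1*16²) + 15) = 74*((-6 - 1*256) + 15) = 74*((-6 - 256) + 15) = 74*(-262 + 15) = 74*(-247) = -18278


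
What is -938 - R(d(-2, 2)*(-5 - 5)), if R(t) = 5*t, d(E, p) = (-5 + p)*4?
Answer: -1538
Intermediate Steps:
d(E, p) = -20 + 4*p
-938 - R(d(-2, 2)*(-5 - 5)) = -938 - 5*(-20 + 4*2)*(-5 - 5) = -938 - 5*(-20 + 8)*(-10) = -938 - 5*(-12*(-10)) = -938 - 5*120 = -938 - 1*600 = -938 - 600 = -1538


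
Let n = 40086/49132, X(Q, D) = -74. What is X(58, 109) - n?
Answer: -1837927/24566 ≈ -74.816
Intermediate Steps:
n = 20043/24566 (n = 40086*(1/49132) = 20043/24566 ≈ 0.81588)
X(58, 109) - n = -74 - 1*20043/24566 = -74 - 20043/24566 = -1837927/24566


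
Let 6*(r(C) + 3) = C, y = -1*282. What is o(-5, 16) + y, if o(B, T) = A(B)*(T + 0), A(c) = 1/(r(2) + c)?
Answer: -6534/23 ≈ -284.09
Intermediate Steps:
y = -282
r(C) = -3 + C/6
A(c) = 1/(-8/3 + c) (A(c) = 1/((-3 + (⅙)*2) + c) = 1/((-3 + ⅓) + c) = 1/(-8/3 + c))
o(B, T) = 3*T/(-8 + 3*B) (o(B, T) = (3/(-8 + 3*B))*(T + 0) = (3/(-8 + 3*B))*T = 3*T/(-8 + 3*B))
o(-5, 16) + y = 3*16/(-8 + 3*(-5)) - 282 = 3*16/(-8 - 15) - 282 = 3*16/(-23) - 282 = 3*16*(-1/23) - 282 = -48/23 - 282 = -6534/23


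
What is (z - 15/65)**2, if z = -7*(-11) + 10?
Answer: 1272384/169 ≈ 7528.9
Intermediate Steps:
z = 87 (z = 77 + 10 = 87)
(z - 15/65)**2 = (87 - 15/65)**2 = (87 - 15*1/65)**2 = (87 - 3/13)**2 = (1128/13)**2 = 1272384/169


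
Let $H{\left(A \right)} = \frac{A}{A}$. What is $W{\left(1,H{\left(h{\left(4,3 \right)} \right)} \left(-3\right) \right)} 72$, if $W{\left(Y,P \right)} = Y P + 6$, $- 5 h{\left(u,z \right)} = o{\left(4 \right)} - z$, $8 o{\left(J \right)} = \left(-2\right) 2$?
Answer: $216$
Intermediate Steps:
$o{\left(J \right)} = - \frac{1}{2}$ ($o{\left(J \right)} = \frac{\left(-2\right) 2}{8} = \frac{1}{8} \left(-4\right) = - \frac{1}{2}$)
$h{\left(u,z \right)} = \frac{1}{10} + \frac{z}{5}$ ($h{\left(u,z \right)} = - \frac{- \frac{1}{2} - z}{5} = \frac{1}{10} + \frac{z}{5}$)
$H{\left(A \right)} = 1$
$W{\left(Y,P \right)} = 6 + P Y$ ($W{\left(Y,P \right)} = P Y + 6 = 6 + P Y$)
$W{\left(1,H{\left(h{\left(4,3 \right)} \right)} \left(-3\right) \right)} 72 = \left(6 + 1 \left(-3\right) 1\right) 72 = \left(6 - 3\right) 72 = 3 \cdot 72 = 216$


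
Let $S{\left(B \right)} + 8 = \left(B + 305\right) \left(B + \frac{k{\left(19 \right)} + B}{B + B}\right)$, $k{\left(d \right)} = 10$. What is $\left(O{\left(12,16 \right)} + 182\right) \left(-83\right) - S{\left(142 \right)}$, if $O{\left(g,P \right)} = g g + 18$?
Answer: $- \frac{6550264}{71} \approx -92257.0$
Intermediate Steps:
$O{\left(g,P \right)} = 18 + g^{2}$ ($O{\left(g,P \right)} = g^{2} + 18 = 18 + g^{2}$)
$S{\left(B \right)} = -8 + \left(305 + B\right) \left(B + \frac{10 + B}{2 B}\right)$ ($S{\left(B \right)} = -8 + \left(B + 305\right) \left(B + \frac{10 + B}{B + B}\right) = -8 + \left(305 + B\right) \left(B + \frac{10 + B}{2 B}\right)$)
$\left(O{\left(12,16 \right)} + 182\right) \left(-83\right) - S{\left(142 \right)} = \left(\left(18 + 12^{2}\right) + 182\right) \left(-83\right) - \left(\frac{299}{2} + 142^{2} + \frac{1525}{142} + \frac{611}{2} \cdot 142\right) = \left(\left(18 + 144\right) + 182\right) \left(-83\right) - \left(\frac{299}{2} + 20164 + 1525 \cdot \frac{1}{142} + 43381\right) = \left(162 + 182\right) \left(-83\right) - \left(\frac{299}{2} + 20164 + \frac{1525}{142} + 43381\right) = 344 \left(-83\right) - \frac{4523072}{71} = -28552 - \frac{4523072}{71} = - \frac{6550264}{71}$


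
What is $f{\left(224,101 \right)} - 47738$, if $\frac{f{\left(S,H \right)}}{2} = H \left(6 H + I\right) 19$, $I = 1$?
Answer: $2281928$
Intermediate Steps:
$f{\left(S,H \right)} = 2 H \left(19 + 114 H\right)$ ($f{\left(S,H \right)} = 2 H \left(6 H + 1\right) 19 = 2 H \left(1 + 6 H\right) 19 = 2 H \left(19 + 114 H\right)$)
$f{\left(224,101 \right)} - 47738 = 38 \cdot 101 \left(1 + 6 \cdot 101\right) - 47738 = 38 \cdot 101 \left(1 + 606\right) - 47738 = 38 \cdot 101 \cdot 607 - 47738 = 2329666 - 47738 = 2281928$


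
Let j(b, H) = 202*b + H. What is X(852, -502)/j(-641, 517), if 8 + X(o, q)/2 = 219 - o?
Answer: 1282/128965 ≈ 0.0099407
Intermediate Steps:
X(o, q) = 422 - 2*o (X(o, q) = -16 + 2*(219 - o) = -16 + (438 - 2*o) = 422 - 2*o)
j(b, H) = H + 202*b
X(852, -502)/j(-641, 517) = (422 - 2*852)/(517 + 202*(-641)) = (422 - 1704)/(517 - 129482) = -1282/(-128965) = -1282*(-1/128965) = 1282/128965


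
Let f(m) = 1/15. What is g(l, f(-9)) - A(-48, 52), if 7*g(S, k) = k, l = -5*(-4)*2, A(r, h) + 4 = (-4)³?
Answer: 7141/105 ≈ 68.010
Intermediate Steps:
A(r, h) = -68 (A(r, h) = -4 + (-4)³ = -4 - 64 = -68)
l = 40 (l = 20*2 = 40)
f(m) = 1/15
g(S, k) = k/7
g(l, f(-9)) - A(-48, 52) = (⅐)*(1/15) - 1*(-68) = 1/105 + 68 = 7141/105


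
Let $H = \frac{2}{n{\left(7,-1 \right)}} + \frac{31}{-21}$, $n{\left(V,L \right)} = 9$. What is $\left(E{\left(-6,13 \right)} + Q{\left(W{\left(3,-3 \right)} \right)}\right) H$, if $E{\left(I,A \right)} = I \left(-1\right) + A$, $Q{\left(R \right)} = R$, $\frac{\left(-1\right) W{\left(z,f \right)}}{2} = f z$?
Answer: $- \frac{2923}{63} \approx -46.397$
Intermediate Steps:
$W{\left(z,f \right)} = - 2 f z$
$E{\left(I,A \right)} = A - I$ ($E{\left(I,A \right)} = - I + A = A - I$)
$H = - \frac{79}{63}$ ($H = \frac{2}{9} + \frac{31}{-21} = 2 \cdot \frac{1}{9} + 31 \left(- \frac{1}{21}\right) = \frac{2}{9} - \frac{31}{21} = - \frac{79}{63} \approx -1.254$)
$\left(E{\left(-6,13 \right)} + Q{\left(W{\left(3,-3 \right)} \right)}\right) H = \left(\left(13 - -6\right) - \left(-6\right) 3\right) \left(- \frac{79}{63}\right) = \left(\left(13 + 6\right) + 18\right) \left(- \frac{79}{63}\right) = \left(19 + 18\right) \left(- \frac{79}{63}\right) = 37 \left(- \frac{79}{63}\right) = - \frac{2923}{63}$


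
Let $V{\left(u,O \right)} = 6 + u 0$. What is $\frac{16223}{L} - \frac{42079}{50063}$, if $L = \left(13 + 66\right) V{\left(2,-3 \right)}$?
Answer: $\frac{792226603}{23729862} \approx 33.385$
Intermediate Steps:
$V{\left(u,O \right)} = 6$ ($V{\left(u,O \right)} = 6 + 0 = 6$)
$L = 474$ ($L = \left(13 + 66\right) 6 = 79 \cdot 6 = 474$)
$\frac{16223}{L} - \frac{42079}{50063} = \frac{16223}{474} - \frac{42079}{50063} = \frac{792226603}{23729862}$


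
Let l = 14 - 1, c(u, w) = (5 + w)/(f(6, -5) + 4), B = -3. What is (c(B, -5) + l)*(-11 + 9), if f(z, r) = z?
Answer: -26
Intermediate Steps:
c(u, w) = 1/2 + w/10 (c(u, w) = (5 + w)/(6 + 4) = (5 + w)/10 = (5 + w)*(1/10) = 1/2 + w/10)
l = 13
(c(B, -5) + l)*(-11 + 9) = ((1/2 + (1/10)*(-5)) + 13)*(-11 + 9) = ((1/2 - 1/2) + 13)*(-2) = (0 + 13)*(-2) = 13*(-2) = -26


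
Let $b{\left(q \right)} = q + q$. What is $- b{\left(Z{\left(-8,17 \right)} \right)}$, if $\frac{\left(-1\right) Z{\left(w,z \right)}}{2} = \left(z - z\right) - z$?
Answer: $-68$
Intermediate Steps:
$Z{\left(w,z \right)} = 2 z$ ($Z{\left(w,z \right)} = - 2 \left(\left(z - z\right) - z\right) = - 2 \left(0 - z\right) = - 2 \left(- z\right) = 2 z$)
$b{\left(q \right)} = 2 q$
$- b{\left(Z{\left(-8,17 \right)} \right)} = - 2 \cdot 2 \cdot 17 = - 2 \cdot 34 = \left(-1\right) 68 = -68$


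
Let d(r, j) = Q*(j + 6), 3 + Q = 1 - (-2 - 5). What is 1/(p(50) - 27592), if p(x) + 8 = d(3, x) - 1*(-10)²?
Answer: -1/27420 ≈ -3.6470e-5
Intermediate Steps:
Q = 5 (Q = -3 + (1 - (-2 - 5)) = -3 + (1 - 1*(-7)) = -3 + (1 + 7) = -3 + 8 = 5)
d(r, j) = 30 + 5*j (d(r, j) = 5*(j + 6) = 5*(6 + j) = 30 + 5*j)
p(x) = -78 + 5*x (p(x) = -8 + ((30 + 5*x) - 1*(-10)²) = -8 + ((30 + 5*x) - 1*100) = -8 + ((30 + 5*x) - 100) = -8 + (-70 + 5*x) = -78 + 5*x)
1/(p(50) - 27592) = 1/((-78 + 5*50) - 27592) = 1/((-78 + 250) - 27592) = 1/(172 - 27592) = 1/(-27420) = -1/27420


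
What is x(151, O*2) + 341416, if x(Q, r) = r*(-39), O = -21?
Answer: 343054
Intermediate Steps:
x(Q, r) = -39*r
x(151, O*2) + 341416 = -(-819)*2 + 341416 = -39*(-42) + 341416 = 1638 + 341416 = 343054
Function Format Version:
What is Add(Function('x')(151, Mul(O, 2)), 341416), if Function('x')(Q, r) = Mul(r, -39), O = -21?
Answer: 343054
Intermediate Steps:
Function('x')(Q, r) = Mul(-39, r)
Add(Function('x')(151, Mul(O, 2)), 341416) = Add(Mul(-39, Mul(-21, 2)), 341416) = Add(Mul(-39, -42), 341416) = Add(1638, 341416) = 343054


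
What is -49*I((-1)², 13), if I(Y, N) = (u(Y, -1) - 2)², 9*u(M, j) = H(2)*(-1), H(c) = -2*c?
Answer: -9604/81 ≈ -118.57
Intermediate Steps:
u(M, j) = 4/9 (u(M, j) = (-2*2*(-1))/9 = (-4*(-1))/9 = (⅑)*4 = 4/9)
I(Y, N) = 196/81 (I(Y, N) = (4/9 - 2)² = (-14/9)² = 196/81)
-49*I((-1)², 13) = -49*196/81 = -9604/81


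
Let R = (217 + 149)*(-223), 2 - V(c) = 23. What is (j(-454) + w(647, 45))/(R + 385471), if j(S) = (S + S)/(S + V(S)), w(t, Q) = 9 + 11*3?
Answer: 20858/144330175 ≈ 0.00014452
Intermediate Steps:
w(t, Q) = 42 (w(t, Q) = 9 + 33 = 42)
V(c) = -21 (V(c) = 2 - 1*23 = 2 - 23 = -21)
j(S) = 2*S/(-21 + S) (j(S) = (S + S)/(S - 21) = (2*S)/(-21 + S) = 2*S/(-21 + S))
R = -81618 (R = 366*(-223) = -81618)
(j(-454) + w(647, 45))/(R + 385471) = (2*(-454)/(-21 - 454) + 42)/(-81618 + 385471) = (2*(-454)/(-475) + 42)/303853 = (2*(-454)*(-1/475) + 42)*(1/303853) = (908/475 + 42)*(1/303853) = (20858/475)*(1/303853) = 20858/144330175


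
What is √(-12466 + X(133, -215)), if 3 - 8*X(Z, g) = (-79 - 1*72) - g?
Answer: I*√199578/4 ≈ 111.69*I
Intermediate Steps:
X(Z, g) = 77/4 + g/8 (X(Z, g) = 3/8 - ((-79 - 1*72) - g)/8 = 3/8 - ((-79 - 72) - g)/8 = 3/8 - (-151 - g)/8 = 3/8 + (151/8 + g/8) = 77/4 + g/8)
√(-12466 + X(133, -215)) = √(-12466 + (77/4 + (⅛)*(-215))) = √(-12466 + (77/4 - 215/8)) = √(-12466 - 61/8) = √(-99789/8) = I*√199578/4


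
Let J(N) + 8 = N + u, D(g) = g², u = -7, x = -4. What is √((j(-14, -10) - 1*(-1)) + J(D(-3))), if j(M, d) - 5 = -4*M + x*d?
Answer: 4*√6 ≈ 9.7980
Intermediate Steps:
j(M, d) = 5 - 4*M - 4*d (j(M, d) = 5 + (-4*M - 4*d) = 5 - 4*M - 4*d)
J(N) = -15 + N (J(N) = -8 + (N - 7) = -8 + (-7 + N) = -15 + N)
√((j(-14, -10) - 1*(-1)) + J(D(-3))) = √(((5 - 4*(-14) - 4*(-10)) - 1*(-1)) + (-15 + (-3)²)) = √(((5 + 56 + 40) + 1) + (-15 + 9)) = √((101 + 1) - 6) = √(102 - 6) = √96 = 4*√6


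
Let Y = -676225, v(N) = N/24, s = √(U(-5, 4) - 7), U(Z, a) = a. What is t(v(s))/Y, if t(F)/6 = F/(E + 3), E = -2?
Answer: -I*√3/2704900 ≈ -6.4034e-7*I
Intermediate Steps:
s = I*√3 (s = √(4 - 7) = √(-3) = I*√3 ≈ 1.732*I)
v(N) = N/24 (v(N) = N*(1/24) = N/24)
t(F) = 6*F (t(F) = 6*(F/(-2 + 3)) = 6*(F/1) = 6*(1*F) = 6*F)
t(v(s))/Y = (6*((I*√3)/24))/(-676225) = (6*(I*√3/24))*(-1/676225) = (I*√3/4)*(-1/676225) = -I*√3/2704900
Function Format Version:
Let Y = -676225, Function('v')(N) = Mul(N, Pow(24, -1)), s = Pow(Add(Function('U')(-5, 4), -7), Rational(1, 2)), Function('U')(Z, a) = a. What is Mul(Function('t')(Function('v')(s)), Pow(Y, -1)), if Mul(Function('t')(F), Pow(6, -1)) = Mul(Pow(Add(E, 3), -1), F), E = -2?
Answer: Mul(Rational(-1, 2704900), I, Pow(3, Rational(1, 2))) ≈ Mul(-6.4034e-7, I)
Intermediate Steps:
s = Mul(I, Pow(3, Rational(1, 2))) (s = Pow(Add(4, -7), Rational(1, 2)) = Pow(-3, Rational(1, 2)) = Mul(I, Pow(3, Rational(1, 2))) ≈ Mul(1.7320, I))
Function('v')(N) = Mul(Rational(1, 24), N) (Function('v')(N) = Mul(N, Rational(1, 24)) = Mul(Rational(1, 24), N))
Function('t')(F) = Mul(6, F) (Function('t')(F) = Mul(6, Mul(Pow(Add(-2, 3), -1), F)) = Mul(6, Mul(Pow(1, -1), F)) = Mul(6, Mul(1, F)) = Mul(6, F))
Mul(Function('t')(Function('v')(s)), Pow(Y, -1)) = Mul(Mul(6, Mul(Rational(1, 24), Mul(I, Pow(3, Rational(1, 2))))), Pow(-676225, -1)) = Mul(Mul(6, Mul(Rational(1, 24), I, Pow(3, Rational(1, 2)))), Rational(-1, 676225)) = Mul(Mul(Rational(1, 4), I, Pow(3, Rational(1, 2))), Rational(-1, 676225)) = Mul(Rational(-1, 2704900), I, Pow(3, Rational(1, 2)))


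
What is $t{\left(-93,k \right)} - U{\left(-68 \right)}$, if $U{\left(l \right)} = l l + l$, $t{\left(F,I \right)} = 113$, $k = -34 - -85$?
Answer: $-4443$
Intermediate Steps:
$k = 51$ ($k = -34 + 85 = 51$)
$U{\left(l \right)} = l + l^{2}$ ($U{\left(l \right)} = l^{2} + l = l + l^{2}$)
$t{\left(-93,k \right)} - U{\left(-68 \right)} = 113 - - 68 \left(1 - 68\right) = 113 - \left(-68\right) \left(-67\right) = 113 - 4556 = -4443$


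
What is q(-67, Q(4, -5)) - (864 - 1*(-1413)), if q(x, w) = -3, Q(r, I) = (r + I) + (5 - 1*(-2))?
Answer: -2280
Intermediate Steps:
Q(r, I) = 7 + I + r (Q(r, I) = (I + r) + (5 + 2) = (I + r) + 7 = 7 + I + r)
q(-67, Q(4, -5)) - (864 - 1*(-1413)) = -3 - (864 - 1*(-1413)) = -3 - (864 + 1413) = -3 - 1*2277 = -3 - 2277 = -2280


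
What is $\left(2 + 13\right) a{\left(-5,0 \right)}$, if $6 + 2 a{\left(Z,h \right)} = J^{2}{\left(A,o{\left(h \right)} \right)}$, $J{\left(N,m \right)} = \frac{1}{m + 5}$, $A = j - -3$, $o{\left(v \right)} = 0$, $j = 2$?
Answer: $- \frac{447}{10} \approx -44.7$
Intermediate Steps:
$A = 5$ ($A = 2 - -3 = 2 + 3 = 5$)
$J{\left(N,m \right)} = \frac{1}{5 + m}$
$a{\left(Z,h \right)} = - \frac{149}{50}$ ($a{\left(Z,h \right)} = -3 + \frac{\left(\frac{1}{5 + 0}\right)^{2}}{2} = -3 + \frac{\left(\frac{1}{5}\right)^{2}}{2} = -3 + \frac{1}{2 \cdot 25} = -3 + \frac{1}{2} \cdot \frac{1}{25} = -3 + \frac{1}{50} = - \frac{149}{50}$)
$\left(2 + 13\right) a{\left(-5,0 \right)} = \left(2 + 13\right) \left(- \frac{149}{50}\right) = 15 \left(- \frac{149}{50}\right) = - \frac{447}{10}$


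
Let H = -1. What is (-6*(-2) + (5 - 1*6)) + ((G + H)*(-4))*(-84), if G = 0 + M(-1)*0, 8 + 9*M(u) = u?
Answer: -325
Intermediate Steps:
M(u) = -8/9 + u/9
G = 0 (G = 0 + (-8/9 + (1/9)*(-1))*0 = 0 + (-8/9 - 1/9)*0 = 0 - 1*0 = 0 + 0 = 0)
(-6*(-2) + (5 - 1*6)) + ((G + H)*(-4))*(-84) = (-6*(-2) + (5 - 1*6)) + ((0 - 1)*(-4))*(-84) = (12 + (5 - 6)) - 1*(-4)*(-84) = (12 - 1) + 4*(-84) = 11 - 336 = -325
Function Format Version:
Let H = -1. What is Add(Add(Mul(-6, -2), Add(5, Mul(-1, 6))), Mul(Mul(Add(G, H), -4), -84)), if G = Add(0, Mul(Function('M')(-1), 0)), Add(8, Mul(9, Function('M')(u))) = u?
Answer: -325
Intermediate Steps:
Function('M')(u) = Add(Rational(-8, 9), Mul(Rational(1, 9), u))
G = 0 (G = Add(0, Mul(Add(Rational(-8, 9), Mul(Rational(1, 9), -1)), 0)) = Add(0, Mul(Add(Rational(-8, 9), Rational(-1, 9)), 0)) = Add(0, Mul(-1, 0)) = Add(0, 0) = 0)
Add(Add(Mul(-6, -2), Add(5, Mul(-1, 6))), Mul(Mul(Add(G, H), -4), -84)) = Add(Add(Mul(-6, -2), Add(5, Mul(-1, 6))), Mul(Mul(Add(0, -1), -4), -84)) = Add(Add(12, Add(5, -6)), Mul(Mul(-1, -4), -84)) = Add(Add(12, -1), Mul(4, -84)) = Add(11, -336) = -325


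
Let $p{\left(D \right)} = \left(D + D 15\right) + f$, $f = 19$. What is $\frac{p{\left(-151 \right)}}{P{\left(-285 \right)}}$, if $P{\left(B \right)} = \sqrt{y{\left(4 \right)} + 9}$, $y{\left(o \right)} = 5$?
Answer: $- \frac{2397 \sqrt{14}}{14} \approx -640.63$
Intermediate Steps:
$p{\left(D \right)} = 19 + 16 D$ ($p{\left(D \right)} = \left(D + D 15\right) + 19 = \left(D + 15 D\right) + 19 = 16 D + 19 = 19 + 16 D$)
$P{\left(B \right)} = \sqrt{14}$ ($P{\left(B \right)} = \sqrt{5 + 9} = \sqrt{14}$)
$\frac{p{\left(-151 \right)}}{P{\left(-285 \right)}} = \frac{19 + 16 \left(-151\right)}{\sqrt{14}} = \left(19 - 2416\right) \frac{\sqrt{14}}{14} = - 2397 \frac{\sqrt{14}}{14} = - \frac{2397 \sqrt{14}}{14}$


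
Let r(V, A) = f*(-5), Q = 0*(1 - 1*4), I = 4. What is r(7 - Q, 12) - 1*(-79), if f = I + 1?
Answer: 54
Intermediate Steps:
Q = 0 (Q = 0*(1 - 4) = 0*(-3) = 0)
f = 5 (f = 4 + 1 = 5)
r(V, A) = -25 (r(V, A) = 5*(-5) = -25)
r(7 - Q, 12) - 1*(-79) = -25 - 1*(-79) = -25 + 79 = 54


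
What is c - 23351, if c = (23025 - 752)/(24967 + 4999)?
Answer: -699713793/29966 ≈ -23350.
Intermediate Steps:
c = 22273/29966 ≈ 0.74328
c - 23351 = 22273/29966 - 23351 = -699713793/29966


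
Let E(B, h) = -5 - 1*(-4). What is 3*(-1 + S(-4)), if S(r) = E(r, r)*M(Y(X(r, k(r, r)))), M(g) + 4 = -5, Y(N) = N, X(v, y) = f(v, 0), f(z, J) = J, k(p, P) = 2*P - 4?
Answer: 24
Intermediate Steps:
k(p, P) = -4 + 2*P
E(B, h) = -1 (E(B, h) = -5 + 4 = -1)
X(v, y) = 0
M(g) = -9 (M(g) = -4 - 5 = -9)
S(r) = 9 (S(r) = -1*(-9) = 9)
3*(-1 + S(-4)) = 3*(-1 + 9) = 3*8 = 24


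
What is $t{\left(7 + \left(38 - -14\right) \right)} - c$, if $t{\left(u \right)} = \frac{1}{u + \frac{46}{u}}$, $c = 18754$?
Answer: $- \frac{66145299}{3527} \approx -18754.0$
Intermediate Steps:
$t{\left(7 + \left(38 - -14\right) \right)} - c = \frac{7 + \left(38 - -14\right)}{46 + \left(7 + \left(38 - -14\right)\right)^{2}} - 18754 = \frac{7 + \left(38 + 14\right)}{46 + \left(7 + \left(38 + 14\right)\right)^{2}} - 18754 = \frac{7 + 52}{46 + \left(7 + 52\right)^{2}} - 18754 = \frac{59}{46 + 59^{2}} - 18754 = \frac{59}{46 + 3481} - 18754 = \frac{59}{3527} - 18754 = - \frac{66145299}{3527}$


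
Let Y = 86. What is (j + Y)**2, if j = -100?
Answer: 196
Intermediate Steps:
(j + Y)**2 = (-100 + 86)**2 = (-14)**2 = 196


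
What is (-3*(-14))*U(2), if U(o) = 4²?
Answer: 672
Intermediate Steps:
U(o) = 16
(-3*(-14))*U(2) = -3*(-14)*16 = 42*16 = 672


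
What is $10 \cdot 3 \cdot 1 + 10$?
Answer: $40$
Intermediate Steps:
$10 \cdot 3 \cdot 1 + 10 = 10 \cdot 3 + 10 = 30 + 10 = 40$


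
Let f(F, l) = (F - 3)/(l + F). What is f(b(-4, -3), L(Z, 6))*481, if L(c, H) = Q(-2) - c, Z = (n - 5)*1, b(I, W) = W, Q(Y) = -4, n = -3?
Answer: -2886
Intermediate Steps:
Z = -8 (Z = (-3 - 5)*1 = -8*1 = -8)
L(c, H) = -4 - c
f(F, l) = (-3 + F)/(F + l)
f(b(-4, -3), L(Z, 6))*481 = ((-3 - 3)/(-3 + (-4 - 1*(-8))))*481 = (-6/(-3 + (-4 + 8)))*481 = (-6/(-3 + 4))*481 = (-6/1)*481 = (1*(-6))*481 = -6*481 = -2886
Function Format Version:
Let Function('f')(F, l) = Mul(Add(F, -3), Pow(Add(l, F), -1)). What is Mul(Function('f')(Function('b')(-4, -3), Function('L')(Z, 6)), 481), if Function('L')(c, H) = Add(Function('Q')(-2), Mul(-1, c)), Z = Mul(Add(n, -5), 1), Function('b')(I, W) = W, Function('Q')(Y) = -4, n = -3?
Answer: -2886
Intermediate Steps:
Z = -8 (Z = Mul(Add(-3, -5), 1) = Mul(-8, 1) = -8)
Function('L')(c, H) = Add(-4, Mul(-1, c))
Function('f')(F, l) = Mul(Pow(Add(F, l), -1), Add(-3, F)) (Function('f')(F, l) = Mul(Add(-3, F), Pow(Add(F, l), -1)) = Mul(Pow(Add(F, l), -1), Add(-3, F)))
Mul(Function('f')(Function('b')(-4, -3), Function('L')(Z, 6)), 481) = Mul(Mul(Pow(Add(-3, Add(-4, Mul(-1, -8))), -1), Add(-3, -3)), 481) = Mul(Mul(Pow(Add(-3, Add(-4, 8)), -1), -6), 481) = Mul(Mul(Pow(Add(-3, 4), -1), -6), 481) = Mul(Mul(Pow(1, -1), -6), 481) = Mul(Mul(1, -6), 481) = Mul(-6, 481) = -2886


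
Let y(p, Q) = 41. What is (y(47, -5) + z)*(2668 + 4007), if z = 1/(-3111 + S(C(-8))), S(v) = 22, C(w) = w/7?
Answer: 845375400/3089 ≈ 2.7367e+5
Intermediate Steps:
C(w) = w/7 (C(w) = w*(1/7) = w/7)
z = -1/3089 (z = 1/(-3111 + 22) = 1/(-3089) = -1/3089 ≈ -0.00032373)
(y(47, -5) + z)*(2668 + 4007) = (41 - 1/3089)*(2668 + 4007) = (126648/3089)*6675 = 845375400/3089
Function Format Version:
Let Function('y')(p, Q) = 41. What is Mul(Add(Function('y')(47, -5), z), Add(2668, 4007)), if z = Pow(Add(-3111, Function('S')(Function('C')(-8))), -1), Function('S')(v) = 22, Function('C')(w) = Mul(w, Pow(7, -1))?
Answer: Rational(845375400, 3089) ≈ 2.7367e+5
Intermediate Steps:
Function('C')(w) = Mul(Rational(1, 7), w) (Function('C')(w) = Mul(w, Rational(1, 7)) = Mul(Rational(1, 7), w))
z = Rational(-1, 3089) (z = Pow(Add(-3111, 22), -1) = Pow(-3089, -1) = Rational(-1, 3089) ≈ -0.00032373)
Mul(Add(Function('y')(47, -5), z), Add(2668, 4007)) = Mul(Add(41, Rational(-1, 3089)), Add(2668, 4007)) = Mul(Rational(126648, 3089), 6675) = Rational(845375400, 3089)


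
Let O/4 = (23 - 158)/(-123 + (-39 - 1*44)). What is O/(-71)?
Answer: -270/7313 ≈ -0.036921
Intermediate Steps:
O = 270/103 (O = 4*((23 - 158)/(-123 + (-39 - 1*44))) = 4*(-135/(-123 + (-39 - 44))) = 4*(-135/(-123 - 83)) = 4*(-135/(-206)) = 4*(-135*(-1/206)) = 4*(135/206) = 270/103 ≈ 2.6214)
O/(-71) = (270/103)/(-71) = (270/103)*(-1/71) = -270/7313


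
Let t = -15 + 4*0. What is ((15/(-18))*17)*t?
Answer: 425/2 ≈ 212.50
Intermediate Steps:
t = -15 (t = -15 + 0 = -15)
((15/(-18))*17)*t = ((15/(-18))*17)*(-15) = ((15*(-1/18))*17)*(-15) = -5/6*17*(-15) = -85/6*(-15) = 425/2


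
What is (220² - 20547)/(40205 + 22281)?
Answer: 27853/62486 ≈ 0.44575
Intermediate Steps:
(220² - 20547)/(40205 + 22281) = (48400 - 20547)/62486 = 27853*(1/62486) = 27853/62486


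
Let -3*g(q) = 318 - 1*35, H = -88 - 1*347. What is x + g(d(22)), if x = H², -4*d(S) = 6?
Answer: 567392/3 ≈ 1.8913e+5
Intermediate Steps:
H = -435 (H = -88 - 347 = -435)
d(S) = -3/2 (d(S) = -¼*6 = -3/2)
x = 189225 (x = (-435)² = 189225)
g(q) = -283/3 (g(q) = -(318 - 1*35)/3 = -(318 - 35)/3 = -⅓*283 = -283/3)
x + g(d(22)) = 189225 - 283/3 = 567392/3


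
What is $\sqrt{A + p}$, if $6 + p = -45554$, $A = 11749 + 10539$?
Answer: $2 i \sqrt{5818} \approx 152.55 i$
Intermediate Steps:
$A = 22288$
$p = -45560$ ($p = -6 - 45554 = -45560$)
$\sqrt{A + p} = \sqrt{22288 - 45560} = \sqrt{-23272} = 2 i \sqrt{5818}$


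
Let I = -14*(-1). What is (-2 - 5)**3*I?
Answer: -4802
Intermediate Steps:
I = 14
(-2 - 5)**3*I = (-2 - 5)**3*14 = (-7)**3*14 = -343*14 = -4802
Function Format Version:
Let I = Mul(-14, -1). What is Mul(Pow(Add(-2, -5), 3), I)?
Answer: -4802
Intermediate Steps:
I = 14
Mul(Pow(Add(-2, -5), 3), I) = Mul(Pow(Add(-2, -5), 3), 14) = Mul(Pow(-7, 3), 14) = Mul(-343, 14) = -4802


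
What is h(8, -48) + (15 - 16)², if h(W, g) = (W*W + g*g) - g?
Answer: 2417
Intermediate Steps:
h(W, g) = W² + g² - g (h(W, g) = (W² + g²) - g = W² + g² - g)
h(8, -48) + (15 - 16)² = (8² + (-48)² - 1*(-48)) + (15 - 16)² = (64 + 2304 + 48) + (-1)² = 2416 + 1 = 2417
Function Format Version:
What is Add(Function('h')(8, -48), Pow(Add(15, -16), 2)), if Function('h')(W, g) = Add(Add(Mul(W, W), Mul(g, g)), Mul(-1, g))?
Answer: 2417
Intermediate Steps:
Function('h')(W, g) = Add(Pow(W, 2), Pow(g, 2), Mul(-1, g)) (Function('h')(W, g) = Add(Add(Pow(W, 2), Pow(g, 2)), Mul(-1, g)) = Add(Pow(W, 2), Pow(g, 2), Mul(-1, g)))
Add(Function('h')(8, -48), Pow(Add(15, -16), 2)) = Add(Add(Pow(8, 2), Pow(-48, 2), Mul(-1, -48)), Pow(Add(15, -16), 2)) = Add(Add(64, 2304, 48), Pow(-1, 2)) = Add(2416, 1) = 2417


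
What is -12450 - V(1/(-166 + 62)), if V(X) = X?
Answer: -1294799/104 ≈ -12450.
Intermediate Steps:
-12450 - V(1/(-166 + 62)) = -12450 - 1/(-166 + 62) = -12450 - 1/(-104) = -12450 - 1*(-1/104) = -12450 + 1/104 = -1294799/104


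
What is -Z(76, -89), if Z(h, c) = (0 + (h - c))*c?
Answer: 14685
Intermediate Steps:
Z(h, c) = c*(h - c) (Z(h, c) = (h - c)*c = c*(h - c))
-Z(76, -89) = -(-89)*(76 - 1*(-89)) = -(-89)*(76 + 89) = -(-89)*165 = -1*(-14685) = 14685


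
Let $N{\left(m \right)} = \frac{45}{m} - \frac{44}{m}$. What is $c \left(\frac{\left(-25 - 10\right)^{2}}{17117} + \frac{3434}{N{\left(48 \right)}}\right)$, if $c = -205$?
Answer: $- \frac{578393266645}{17117} \approx -3.3791 \cdot 10^{7}$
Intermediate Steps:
$N{\left(m \right)} = \frac{1}{m}$
$c \left(\frac{\left(-25 - 10\right)^{2}}{17117} + \frac{3434}{N{\left(48 \right)}}\right) = - 205 \left(\frac{\left(-25 - 10\right)^{2}}{17117} + \frac{3434}{\frac{1}{48}}\right) = - 205 \left(\left(-35\right)^{2} \cdot \frac{1}{17117} + 3434 \frac{1}{\frac{1}{48}}\right) = - 205 \left(1225 \cdot \frac{1}{17117} + 3434 \cdot 48\right) = - 205 \left(\frac{1225}{17117} + 164832\right) = \left(-205\right) \frac{2821430569}{17117} = - \frac{578393266645}{17117}$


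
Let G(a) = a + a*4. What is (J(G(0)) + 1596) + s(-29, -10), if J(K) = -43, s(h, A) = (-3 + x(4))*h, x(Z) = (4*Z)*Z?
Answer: -216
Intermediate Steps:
x(Z) = 4*Z**2
s(h, A) = 61*h (s(h, A) = (-3 + 4*4**2)*h = (-3 + 4*16)*h = (-3 + 64)*h = 61*h)
G(a) = 5*a (G(a) = a + 4*a = 5*a)
(J(G(0)) + 1596) + s(-29, -10) = (-43 + 1596) + 61*(-29) = 1553 - 1769 = -216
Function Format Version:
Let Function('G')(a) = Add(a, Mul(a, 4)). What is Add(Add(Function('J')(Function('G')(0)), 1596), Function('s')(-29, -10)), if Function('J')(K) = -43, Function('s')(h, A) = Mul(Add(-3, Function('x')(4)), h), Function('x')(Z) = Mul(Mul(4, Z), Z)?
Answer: -216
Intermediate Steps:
Function('x')(Z) = Mul(4, Pow(Z, 2))
Function('s')(h, A) = Mul(61, h) (Function('s')(h, A) = Mul(Add(-3, Mul(4, Pow(4, 2))), h) = Mul(Add(-3, Mul(4, 16)), h) = Mul(Add(-3, 64), h) = Mul(61, h))
Function('G')(a) = Mul(5, a) (Function('G')(a) = Add(a, Mul(4, a)) = Mul(5, a))
Add(Add(Function('J')(Function('G')(0)), 1596), Function('s')(-29, -10)) = Add(Add(-43, 1596), Mul(61, -29)) = Add(1553, -1769) = -216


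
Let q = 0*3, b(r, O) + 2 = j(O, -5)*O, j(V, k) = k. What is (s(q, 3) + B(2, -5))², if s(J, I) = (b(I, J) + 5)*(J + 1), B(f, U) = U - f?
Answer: 16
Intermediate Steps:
b(r, O) = -2 - 5*O
q = 0
s(J, I) = (1 + J)*(3 - 5*J) (s(J, I) = ((-2 - 5*J) + 5)*(J + 1) = (3 - 5*J)*(1 + J) = (1 + J)*(3 - 5*J))
(s(q, 3) + B(2, -5))² = ((3 - 1*0*(2 + 5*0)) + (-5 - 1*2))² = ((3 - 1*0*(2 + 0)) + (-5 - 2))² = ((3 - 1*0*2) - 7)² = ((3 + 0) - 7)² = (3 - 7)² = (-4)² = 16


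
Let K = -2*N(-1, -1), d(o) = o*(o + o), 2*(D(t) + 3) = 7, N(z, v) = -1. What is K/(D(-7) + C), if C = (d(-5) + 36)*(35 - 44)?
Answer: -4/1547 ≈ -0.0025856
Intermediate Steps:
D(t) = ½ (D(t) = -3 + (½)*7 = -3 + 7/2 = ½)
d(o) = 2*o² (d(o) = o*(2*o) = 2*o²)
C = -774 (C = (2*(-5)² + 36)*(35 - 44) = (2*25 + 36)*(-9) = (50 + 36)*(-9) = 86*(-9) = -774)
K = 2 (K = -2*(-1) = 2)
K/(D(-7) + C) = 2/(½ - 774) = 2/(-1547/2) = 2*(-2/1547) = -4/1547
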